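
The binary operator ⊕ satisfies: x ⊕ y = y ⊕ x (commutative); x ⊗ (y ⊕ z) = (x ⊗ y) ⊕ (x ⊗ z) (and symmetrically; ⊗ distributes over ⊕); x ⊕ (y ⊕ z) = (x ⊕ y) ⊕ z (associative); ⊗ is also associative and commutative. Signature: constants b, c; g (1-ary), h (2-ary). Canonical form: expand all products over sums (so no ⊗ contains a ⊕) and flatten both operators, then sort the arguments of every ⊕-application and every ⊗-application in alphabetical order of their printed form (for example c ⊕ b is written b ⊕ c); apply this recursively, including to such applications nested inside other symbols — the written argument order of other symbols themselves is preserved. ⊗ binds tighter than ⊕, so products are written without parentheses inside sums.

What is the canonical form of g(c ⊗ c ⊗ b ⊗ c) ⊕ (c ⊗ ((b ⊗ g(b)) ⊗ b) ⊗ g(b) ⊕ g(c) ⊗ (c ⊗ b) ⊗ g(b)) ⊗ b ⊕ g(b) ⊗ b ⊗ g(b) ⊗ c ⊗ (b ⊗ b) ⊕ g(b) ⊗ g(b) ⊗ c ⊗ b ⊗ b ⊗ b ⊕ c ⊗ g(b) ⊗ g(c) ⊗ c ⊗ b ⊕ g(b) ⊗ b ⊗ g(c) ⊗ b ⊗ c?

Distribute:  g(b ⊗ c ⊗ c ⊗ c) ⊕ b ⊗ b ⊗ b ⊗ c ⊗ g(b) ⊗ g(b) ⊕ b ⊗ b ⊗ c ⊗ g(b) ⊗ g(c) ⊕ b ⊗ b ⊗ b ⊗ c ⊗ g(b) ⊗ g(b) ⊕ b ⊗ b ⊗ b ⊗ c ⊗ g(b) ⊗ g(b) ⊕ b ⊗ c ⊗ c ⊗ g(b) ⊗ g(c) ⊕ b ⊗ b ⊗ c ⊗ g(b) ⊗ g(c)
Order the arguments:  b ⊗ b ⊗ b ⊗ c ⊗ g(b) ⊗ g(b) ⊕ b ⊗ b ⊗ b ⊗ c ⊗ g(b) ⊗ g(b) ⊕ b ⊗ b ⊗ b ⊗ c ⊗ g(b) ⊗ g(b) ⊕ b ⊗ b ⊗ c ⊗ g(b) ⊗ g(c) ⊕ b ⊗ b ⊗ c ⊗ g(b) ⊗ g(c) ⊕ b ⊗ c ⊗ c ⊗ g(b) ⊗ g(c) ⊕ g(b ⊗ c ⊗ c ⊗ c)

Answer: b ⊗ b ⊗ b ⊗ c ⊗ g(b) ⊗ g(b) ⊕ b ⊗ b ⊗ b ⊗ c ⊗ g(b) ⊗ g(b) ⊕ b ⊗ b ⊗ b ⊗ c ⊗ g(b) ⊗ g(b) ⊕ b ⊗ b ⊗ c ⊗ g(b) ⊗ g(c) ⊕ b ⊗ b ⊗ c ⊗ g(b) ⊗ g(c) ⊕ b ⊗ c ⊗ c ⊗ g(b) ⊗ g(c) ⊕ g(b ⊗ c ⊗ c ⊗ c)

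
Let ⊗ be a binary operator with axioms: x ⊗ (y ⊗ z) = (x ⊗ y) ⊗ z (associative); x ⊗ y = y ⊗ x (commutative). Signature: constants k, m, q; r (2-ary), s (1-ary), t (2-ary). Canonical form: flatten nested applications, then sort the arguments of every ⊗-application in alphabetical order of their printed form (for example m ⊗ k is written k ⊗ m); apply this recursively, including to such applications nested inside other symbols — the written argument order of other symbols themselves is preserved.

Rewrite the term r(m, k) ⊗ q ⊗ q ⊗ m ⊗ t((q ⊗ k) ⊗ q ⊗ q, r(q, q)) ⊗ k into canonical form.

Simplify inside:  t((q ⊗ k) ⊗ q ⊗ q, r(q, q))  →  t(k ⊗ q ⊗ q ⊗ q, r(q, q))
Sort:  k ⊗ m ⊗ q ⊗ q ⊗ r(m, k) ⊗ t(k ⊗ q ⊗ q ⊗ q, r(q, q))

Answer: k ⊗ m ⊗ q ⊗ q ⊗ r(m, k) ⊗ t(k ⊗ q ⊗ q ⊗ q, r(q, q))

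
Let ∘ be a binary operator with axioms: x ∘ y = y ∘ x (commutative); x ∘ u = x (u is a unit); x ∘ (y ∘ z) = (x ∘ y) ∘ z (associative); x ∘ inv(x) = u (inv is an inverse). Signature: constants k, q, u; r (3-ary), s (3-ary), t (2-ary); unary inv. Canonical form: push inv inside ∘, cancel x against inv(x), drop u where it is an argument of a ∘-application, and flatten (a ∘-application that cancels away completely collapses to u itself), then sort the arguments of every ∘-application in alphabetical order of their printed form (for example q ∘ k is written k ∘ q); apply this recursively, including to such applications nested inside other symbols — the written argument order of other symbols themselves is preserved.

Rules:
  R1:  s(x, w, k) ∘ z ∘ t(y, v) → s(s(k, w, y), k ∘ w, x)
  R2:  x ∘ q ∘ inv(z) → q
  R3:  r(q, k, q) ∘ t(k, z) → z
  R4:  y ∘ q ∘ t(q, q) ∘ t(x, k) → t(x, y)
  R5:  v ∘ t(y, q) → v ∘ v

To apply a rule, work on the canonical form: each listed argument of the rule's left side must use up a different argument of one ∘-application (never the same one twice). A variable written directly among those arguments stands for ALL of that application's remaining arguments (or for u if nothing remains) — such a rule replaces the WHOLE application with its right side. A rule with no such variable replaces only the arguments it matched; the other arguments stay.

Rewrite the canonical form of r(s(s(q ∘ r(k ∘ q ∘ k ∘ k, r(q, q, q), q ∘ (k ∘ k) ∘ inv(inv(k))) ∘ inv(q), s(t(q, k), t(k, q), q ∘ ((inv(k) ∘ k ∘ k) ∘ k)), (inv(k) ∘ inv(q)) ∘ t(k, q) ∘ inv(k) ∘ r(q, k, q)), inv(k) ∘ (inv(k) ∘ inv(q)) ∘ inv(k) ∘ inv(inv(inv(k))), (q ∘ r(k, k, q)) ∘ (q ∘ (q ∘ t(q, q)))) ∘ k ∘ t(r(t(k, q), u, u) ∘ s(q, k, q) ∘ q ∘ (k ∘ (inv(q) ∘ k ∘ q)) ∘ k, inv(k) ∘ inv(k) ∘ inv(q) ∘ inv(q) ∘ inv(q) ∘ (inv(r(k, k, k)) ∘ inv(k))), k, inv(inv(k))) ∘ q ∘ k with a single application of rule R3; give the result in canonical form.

Answer: k ∘ q ∘ r(k ∘ s(s(r(k ∘ k ∘ k ∘ q, r(q, q, q), k ∘ k ∘ k ∘ q), s(t(q, k), t(k, q), k ∘ k ∘ q), inv(k) ∘ inv(k)), inv(k) ∘ inv(k) ∘ inv(k) ∘ inv(k) ∘ inv(q), q ∘ q ∘ q ∘ r(k, k, q) ∘ t(q, q)) ∘ t(k ∘ k ∘ k ∘ q ∘ r(t(k, q), u, u) ∘ s(q, k, q), inv(k) ∘ inv(k) ∘ inv(k) ∘ inv(q) ∘ inv(q) ∘ inv(q) ∘ inv(r(k, k, k))), k, k)

Derivation:
Canonical form:  k ∘ q ∘ r(k ∘ s(s(r(k ∘ k ∘ k ∘ q, r(q, q, q), k ∘ k ∘ k ∘ q), s(t(q, k), t(k, q), k ∘ k ∘ q), inv(k) ∘ inv(k) ∘ inv(q) ∘ r(q, k, q) ∘ t(k, q)), inv(k) ∘ inv(k) ∘ inv(k) ∘ inv(k) ∘ inv(q), q ∘ q ∘ q ∘ r(k, k, q) ∘ t(q, q)) ∘ t(k ∘ k ∘ k ∘ q ∘ r(t(k, q), u, u) ∘ s(q, k, q), inv(k) ∘ inv(k) ∘ inv(k) ∘ inv(q) ∘ inv(q) ∘ inv(q) ∘ inv(r(k, k, k))), k, k)
R3 matches:  uses r(q, k, q), t(k, q);  z := q
New term:  k ∘ q ∘ r(k ∘ s(s(r(k ∘ k ∘ k ∘ q, r(q, q, q), k ∘ k ∘ k ∘ q), s(t(q, k), t(k, q), k ∘ k ∘ q), inv(k) ∘ inv(k)), inv(k) ∘ inv(k) ∘ inv(k) ∘ inv(k) ∘ inv(q), q ∘ q ∘ q ∘ r(k, k, q) ∘ t(q, q)) ∘ t(k ∘ k ∘ k ∘ q ∘ r(t(k, q), u, u) ∘ s(q, k, q), inv(k) ∘ inv(k) ∘ inv(k) ∘ inv(q) ∘ inv(q) ∘ inv(q) ∘ inv(r(k, k, k))), k, k)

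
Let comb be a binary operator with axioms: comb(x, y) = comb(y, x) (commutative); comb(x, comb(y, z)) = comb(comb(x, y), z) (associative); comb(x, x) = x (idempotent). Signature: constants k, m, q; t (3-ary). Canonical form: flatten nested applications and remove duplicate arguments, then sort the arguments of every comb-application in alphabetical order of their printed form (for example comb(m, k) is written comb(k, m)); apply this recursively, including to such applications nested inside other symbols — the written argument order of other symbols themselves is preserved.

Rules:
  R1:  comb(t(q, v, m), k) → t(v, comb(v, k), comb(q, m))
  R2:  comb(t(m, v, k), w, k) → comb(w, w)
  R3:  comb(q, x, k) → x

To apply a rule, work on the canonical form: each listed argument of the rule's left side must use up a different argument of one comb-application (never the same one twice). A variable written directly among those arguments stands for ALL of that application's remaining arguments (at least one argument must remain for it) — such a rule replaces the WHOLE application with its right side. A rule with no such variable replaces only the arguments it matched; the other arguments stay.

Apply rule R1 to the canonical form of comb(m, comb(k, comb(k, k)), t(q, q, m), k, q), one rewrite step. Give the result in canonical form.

Answer: comb(m, q, t(q, comb(k, q), comb(m, q)))

Derivation:
Canonical form:  comb(k, m, q, t(q, q, m))
Apply R1:  consuming k, t(q, q, m);  v := q
Result:  comb(m, q, t(q, comb(k, q), comb(m, q)))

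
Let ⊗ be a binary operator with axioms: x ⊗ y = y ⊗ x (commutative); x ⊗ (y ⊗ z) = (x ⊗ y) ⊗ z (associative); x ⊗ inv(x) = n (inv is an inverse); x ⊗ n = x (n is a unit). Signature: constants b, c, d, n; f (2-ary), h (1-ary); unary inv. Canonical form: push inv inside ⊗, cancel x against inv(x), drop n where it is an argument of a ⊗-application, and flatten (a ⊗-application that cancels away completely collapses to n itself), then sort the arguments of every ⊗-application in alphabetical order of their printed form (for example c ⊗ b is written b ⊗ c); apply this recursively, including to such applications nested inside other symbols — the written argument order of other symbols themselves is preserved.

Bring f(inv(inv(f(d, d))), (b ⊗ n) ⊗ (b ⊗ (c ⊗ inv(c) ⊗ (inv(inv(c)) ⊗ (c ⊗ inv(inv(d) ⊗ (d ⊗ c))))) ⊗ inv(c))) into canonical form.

Answer: f(f(d, d), b ⊗ b)

Derivation:
Descend into:  (b ⊗ n) ⊗ (b ⊗ (c ⊗ inv(c) ⊗ (inv(inv(c)) ⊗ (c ⊗ inv(inv(d) ⊗ (d ⊗ c))))) ⊗ inv(c))
Push inv inside:  distribute inv over ⊗ and collapse double inv
Cancel inverse pairs:  c cancels; d cancels
Combine occurrences:  b ⊗ b
Put back:  f(f(d, d), b ⊗ b)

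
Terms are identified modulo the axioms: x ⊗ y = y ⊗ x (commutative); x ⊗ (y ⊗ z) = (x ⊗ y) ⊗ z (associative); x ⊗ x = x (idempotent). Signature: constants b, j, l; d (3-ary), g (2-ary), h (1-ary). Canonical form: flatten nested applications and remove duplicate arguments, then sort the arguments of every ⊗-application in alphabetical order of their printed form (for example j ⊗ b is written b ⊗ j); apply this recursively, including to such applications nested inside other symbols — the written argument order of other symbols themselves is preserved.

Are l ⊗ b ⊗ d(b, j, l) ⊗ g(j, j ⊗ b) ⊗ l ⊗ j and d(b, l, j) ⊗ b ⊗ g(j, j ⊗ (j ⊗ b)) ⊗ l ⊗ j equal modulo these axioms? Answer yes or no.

Left:  l ⊗ b ⊗ d(b, j, l) ⊗ g(j, j ⊗ b) ⊗ l ⊗ j
  Inside:  g(j, j ⊗ b)  →  g(j, b ⊗ j)
  Deduplicate:  drop duplicate l
  Sort:  b ⊗ d(b, j, l) ⊗ g(j, b ⊗ j) ⊗ j ⊗ l
Right:  d(b, l, j) ⊗ b ⊗ g(j, j ⊗ (j ⊗ b)) ⊗ l ⊗ j
  Simplify inside:  g(j, j ⊗ (j ⊗ b))  →  g(j, b ⊗ j)
  Sort arguments:  b ⊗ d(b, l, j) ⊗ g(j, b ⊗ j) ⊗ j ⊗ l

Answer: no — b ⊗ d(b, j, l) ⊗ g(j, b ⊗ j) ⊗ j ⊗ l vs b ⊗ d(b, l, j) ⊗ g(j, b ⊗ j) ⊗ j ⊗ l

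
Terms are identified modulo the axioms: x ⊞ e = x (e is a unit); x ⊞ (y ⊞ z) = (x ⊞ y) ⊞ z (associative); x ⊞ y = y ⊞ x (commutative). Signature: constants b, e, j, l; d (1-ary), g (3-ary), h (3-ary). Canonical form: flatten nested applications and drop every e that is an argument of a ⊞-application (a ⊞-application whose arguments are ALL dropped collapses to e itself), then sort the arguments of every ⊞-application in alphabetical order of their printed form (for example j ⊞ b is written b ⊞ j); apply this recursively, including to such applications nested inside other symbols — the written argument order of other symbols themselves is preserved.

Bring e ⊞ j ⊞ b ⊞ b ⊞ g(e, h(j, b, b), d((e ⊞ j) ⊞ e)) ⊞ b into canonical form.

Answer: b ⊞ b ⊞ b ⊞ g(e, h(j, b, b), d(j)) ⊞ j

Derivation:
Inside:  g(e, h(j, b, b), d((e ⊞ j) ⊞ e))  →  g(e, h(j, b, b), d(j))
Units out:  drop e
Order the arguments:  b ⊞ b ⊞ b ⊞ g(e, h(j, b, b), d(j)) ⊞ j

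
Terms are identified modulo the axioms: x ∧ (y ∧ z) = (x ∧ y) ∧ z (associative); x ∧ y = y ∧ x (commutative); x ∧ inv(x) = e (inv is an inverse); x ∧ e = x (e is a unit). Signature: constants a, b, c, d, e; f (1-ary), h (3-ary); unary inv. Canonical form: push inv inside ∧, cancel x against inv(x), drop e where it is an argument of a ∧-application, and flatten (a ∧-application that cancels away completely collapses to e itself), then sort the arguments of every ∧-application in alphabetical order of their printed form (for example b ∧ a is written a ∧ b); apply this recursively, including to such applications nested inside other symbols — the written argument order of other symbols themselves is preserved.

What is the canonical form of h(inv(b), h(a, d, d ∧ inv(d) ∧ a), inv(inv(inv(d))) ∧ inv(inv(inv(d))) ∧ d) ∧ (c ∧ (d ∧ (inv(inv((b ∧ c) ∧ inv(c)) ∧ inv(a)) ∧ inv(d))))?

Answer: a ∧ b ∧ c ∧ h(inv(b), h(a, d, a), inv(d))

Derivation:
Push inv inside:  distribute inv over ∧ and collapse double inv
Inverses cancel:  d cancels
Collect terms:  h(inv(b), h(a, d, a), inv(d)) ∧ c ∧ b ∧ a
Sort:  a ∧ b ∧ c ∧ h(inv(b), h(a, d, a), inv(d))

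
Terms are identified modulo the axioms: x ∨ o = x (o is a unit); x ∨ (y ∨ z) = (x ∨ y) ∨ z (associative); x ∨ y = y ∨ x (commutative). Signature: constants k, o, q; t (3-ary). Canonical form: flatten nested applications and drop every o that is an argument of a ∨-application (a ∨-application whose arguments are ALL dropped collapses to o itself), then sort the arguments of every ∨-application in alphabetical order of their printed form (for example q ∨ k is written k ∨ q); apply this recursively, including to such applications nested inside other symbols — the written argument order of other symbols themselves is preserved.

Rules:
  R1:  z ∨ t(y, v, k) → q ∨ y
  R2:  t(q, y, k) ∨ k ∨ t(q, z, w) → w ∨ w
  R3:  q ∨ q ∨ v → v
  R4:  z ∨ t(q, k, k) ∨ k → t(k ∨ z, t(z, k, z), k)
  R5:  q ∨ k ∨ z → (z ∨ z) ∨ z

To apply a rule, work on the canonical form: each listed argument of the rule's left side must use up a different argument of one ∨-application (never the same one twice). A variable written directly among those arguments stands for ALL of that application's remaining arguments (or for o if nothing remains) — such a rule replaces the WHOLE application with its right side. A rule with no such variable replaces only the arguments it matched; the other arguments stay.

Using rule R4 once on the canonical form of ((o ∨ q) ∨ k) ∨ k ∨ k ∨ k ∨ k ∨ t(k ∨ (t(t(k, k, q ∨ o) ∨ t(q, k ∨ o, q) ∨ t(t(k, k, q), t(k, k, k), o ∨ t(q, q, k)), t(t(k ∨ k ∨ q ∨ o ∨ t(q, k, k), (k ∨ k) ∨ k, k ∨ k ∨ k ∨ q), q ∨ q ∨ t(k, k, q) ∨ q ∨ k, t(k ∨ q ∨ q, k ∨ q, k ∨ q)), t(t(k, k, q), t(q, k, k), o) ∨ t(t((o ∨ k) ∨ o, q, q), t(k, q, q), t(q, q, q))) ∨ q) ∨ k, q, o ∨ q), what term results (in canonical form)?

Answer: k ∨ k ∨ k ∨ k ∨ k ∨ q ∨ t(k ∨ k ∨ q ∨ t(t(k, k, q) ∨ t(q, k, q) ∨ t(t(k, k, q), t(k, k, k), t(q, q, k)), t(t(t(k ∨ k ∨ q, t(k ∨ q, k, k ∨ q), k), k ∨ k ∨ k, k ∨ k ∨ k ∨ q), k ∨ q ∨ q ∨ q ∨ t(k, k, q), t(k ∨ q ∨ q, k ∨ q, k ∨ q)), t(t(k, k, q), t(q, k, k), o) ∨ t(t(k, q, q), t(k, q, q), t(q, q, q))), q, q)

Derivation:
Canonical form:  k ∨ k ∨ k ∨ k ∨ k ∨ q ∨ t(k ∨ k ∨ q ∨ t(t(k, k, q) ∨ t(q, k, q) ∨ t(t(k, k, q), t(k, k, k), t(q, q, k)), t(t(k ∨ k ∨ q ∨ t(q, k, k), k ∨ k ∨ k, k ∨ k ∨ k ∨ q), k ∨ q ∨ q ∨ q ∨ t(k, k, q), t(k ∨ q ∨ q, k ∨ q, k ∨ q)), t(t(k, k, q), t(q, k, k), o) ∨ t(t(k, q, q), t(k, q, q), t(q, q, q))), q, q)
Match R4:  consume k, t(q, k, k);  z := k ∨ q
The extension variable absorbs all remaining arguments, so the whole application is rewritten.
New term:  k ∨ k ∨ k ∨ k ∨ k ∨ q ∨ t(k ∨ k ∨ q ∨ t(t(k, k, q) ∨ t(q, k, q) ∨ t(t(k, k, q), t(k, k, k), t(q, q, k)), t(t(t(k ∨ k ∨ q, t(k ∨ q, k, k ∨ q), k), k ∨ k ∨ k, k ∨ k ∨ k ∨ q), k ∨ q ∨ q ∨ q ∨ t(k, k, q), t(k ∨ q ∨ q, k ∨ q, k ∨ q)), t(t(k, k, q), t(q, k, k), o) ∨ t(t(k, q, q), t(k, q, q), t(q, q, q))), q, q)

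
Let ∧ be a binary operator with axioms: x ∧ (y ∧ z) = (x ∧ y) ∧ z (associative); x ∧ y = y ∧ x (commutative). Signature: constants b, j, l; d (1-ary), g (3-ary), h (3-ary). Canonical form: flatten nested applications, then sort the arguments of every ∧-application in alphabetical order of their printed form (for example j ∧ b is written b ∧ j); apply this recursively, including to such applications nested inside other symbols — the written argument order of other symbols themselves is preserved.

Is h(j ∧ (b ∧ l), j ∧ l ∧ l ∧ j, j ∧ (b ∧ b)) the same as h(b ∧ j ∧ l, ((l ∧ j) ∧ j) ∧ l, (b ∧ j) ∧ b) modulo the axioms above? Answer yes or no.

Answer: yes — both canonical forms are h(b ∧ j ∧ l, j ∧ j ∧ l ∧ l, b ∧ b ∧ j)

Derivation:
Left:  h(j ∧ (b ∧ l), j ∧ l ∧ l ∧ j, j ∧ (b ∧ b))
  Focus inside:  j ∧ (b ∧ b)
  Flatten:  j ∧ b ∧ b
  Order the arguments:  b ∧ b ∧ j
  Rebuild:  h(b ∧ j ∧ l, j ∧ j ∧ l ∧ l, b ∧ b ∧ j)
Right:  h(b ∧ j ∧ l, ((l ∧ j) ∧ j) ∧ l, (b ∧ j) ∧ b)
  Focus inside:  ((l ∧ j) ∧ j) ∧ l
  Un-nest:  l ∧ j ∧ j ∧ l
  Sort arguments:  j ∧ j ∧ l ∧ l
  Put back:  h(b ∧ j ∧ l, j ∧ j ∧ l ∧ l, b ∧ b ∧ j)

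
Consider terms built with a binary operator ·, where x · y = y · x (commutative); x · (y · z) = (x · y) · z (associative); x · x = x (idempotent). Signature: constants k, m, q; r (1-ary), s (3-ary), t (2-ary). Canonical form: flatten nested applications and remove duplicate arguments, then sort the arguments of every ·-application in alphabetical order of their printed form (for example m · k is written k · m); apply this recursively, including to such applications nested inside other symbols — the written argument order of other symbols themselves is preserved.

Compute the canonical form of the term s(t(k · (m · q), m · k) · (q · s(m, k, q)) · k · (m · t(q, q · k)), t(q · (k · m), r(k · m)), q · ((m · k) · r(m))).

Focus inside:  t(k · (m · q), m · k) · (q · s(m, k, q)) · k · (m · t(q, q · k))
Flatten:  t(k · (m · q), m · k) · q · s(m, k, q) · k · m · t(q, q · k)
Inside:  t(k · (m · q), m · k)  →  t(k · m · q, k · m)
Simplify inside:  t(q, q · k)  →  t(q, k · q)
Sort arguments:  k · m · q · s(m, k, q) · t(k · m · q, k · m) · t(q, k · q)
Put back:  s(k · m · q · s(m, k, q) · t(k · m · q, k · m) · t(q, k · q), t(k · m · q, r(k · m)), k · m · q · r(m))

Answer: s(k · m · q · s(m, k, q) · t(k · m · q, k · m) · t(q, k · q), t(k · m · q, r(k · m)), k · m · q · r(m))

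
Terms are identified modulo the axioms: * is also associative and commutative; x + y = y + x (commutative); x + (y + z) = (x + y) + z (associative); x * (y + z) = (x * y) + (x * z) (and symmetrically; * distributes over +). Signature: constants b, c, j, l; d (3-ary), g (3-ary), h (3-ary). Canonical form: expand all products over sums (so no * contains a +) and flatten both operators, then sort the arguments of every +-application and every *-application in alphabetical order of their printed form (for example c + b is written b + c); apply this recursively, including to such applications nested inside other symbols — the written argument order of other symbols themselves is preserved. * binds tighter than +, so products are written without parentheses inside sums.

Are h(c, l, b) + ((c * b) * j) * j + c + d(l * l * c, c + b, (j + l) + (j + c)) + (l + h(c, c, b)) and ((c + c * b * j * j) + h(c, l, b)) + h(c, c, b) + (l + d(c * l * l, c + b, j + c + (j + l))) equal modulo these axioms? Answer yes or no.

Left:  h(c, l, b) + ((c * b) * j) * j + c + d(l * l * c, c + b, (j + l) + (j + c)) + (l + h(c, c, b))
  Merge nested applications:  h(c, l, b) + b * c * j * j + c + d(c * l * l, b + c, c + j + j + l) + l + h(c, c, b)
  Sort arguments:  b * c * j * j + c + d(c * l * l, b + c, c + j + j + l) + h(c, c, b) + h(c, l, b) + l
Right:  ((c + c * b * j * j) + h(c, l, b)) + h(c, c, b) + (l + d(c * l * l, c + b, j + c + (j + l)))
  Flatten:  c + b * c * j * j + h(c, l, b) + h(c, c, b) + l + d(c * l * l, b + c, c + j + j + l)
  Sort arguments:  b * c * j * j + c + d(c * l * l, b + c, c + j + j + l) + h(c, c, b) + h(c, l, b) + l

Answer: yes — both canonical forms are b * c * j * j + c + d(c * l * l, b + c, c + j + j + l) + h(c, c, b) + h(c, l, b) + l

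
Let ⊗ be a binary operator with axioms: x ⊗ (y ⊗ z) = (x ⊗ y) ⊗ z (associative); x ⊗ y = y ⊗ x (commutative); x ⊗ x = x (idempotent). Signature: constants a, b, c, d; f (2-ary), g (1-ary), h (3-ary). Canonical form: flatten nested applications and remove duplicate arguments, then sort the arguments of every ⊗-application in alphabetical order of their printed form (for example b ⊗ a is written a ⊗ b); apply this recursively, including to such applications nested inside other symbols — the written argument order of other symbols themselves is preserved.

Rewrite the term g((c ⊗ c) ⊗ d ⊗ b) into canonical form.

Answer: g(b ⊗ c ⊗ d)

Derivation:
Descend into:  (c ⊗ c) ⊗ d ⊗ b
Flatten:  c ⊗ c ⊗ d ⊗ b
Idempotence:  drop duplicate c
Order the arguments:  b ⊗ c ⊗ d
Rebuild:  g(b ⊗ c ⊗ d)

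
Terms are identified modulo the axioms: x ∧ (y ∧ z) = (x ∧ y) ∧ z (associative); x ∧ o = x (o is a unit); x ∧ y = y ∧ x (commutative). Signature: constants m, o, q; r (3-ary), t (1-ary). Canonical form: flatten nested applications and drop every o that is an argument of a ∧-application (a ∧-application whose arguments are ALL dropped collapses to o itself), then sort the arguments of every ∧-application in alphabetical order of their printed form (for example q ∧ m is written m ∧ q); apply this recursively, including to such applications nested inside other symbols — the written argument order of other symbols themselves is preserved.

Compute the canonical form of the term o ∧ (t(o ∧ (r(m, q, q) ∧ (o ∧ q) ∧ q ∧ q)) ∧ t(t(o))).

Un-nest:  o ∧ t(o ∧ (r(m, q, q) ∧ (o ∧ q) ∧ q ∧ q)) ∧ t(t(o))
Simplify inside:  t(o ∧ (r(m, q, q) ∧ (o ∧ q) ∧ q ∧ q))  →  t(q ∧ q ∧ q ∧ r(m, q, q))
Unit:  drop o
Sort:  t(q ∧ q ∧ q ∧ r(m, q, q)) ∧ t(t(o))

Answer: t(q ∧ q ∧ q ∧ r(m, q, q)) ∧ t(t(o))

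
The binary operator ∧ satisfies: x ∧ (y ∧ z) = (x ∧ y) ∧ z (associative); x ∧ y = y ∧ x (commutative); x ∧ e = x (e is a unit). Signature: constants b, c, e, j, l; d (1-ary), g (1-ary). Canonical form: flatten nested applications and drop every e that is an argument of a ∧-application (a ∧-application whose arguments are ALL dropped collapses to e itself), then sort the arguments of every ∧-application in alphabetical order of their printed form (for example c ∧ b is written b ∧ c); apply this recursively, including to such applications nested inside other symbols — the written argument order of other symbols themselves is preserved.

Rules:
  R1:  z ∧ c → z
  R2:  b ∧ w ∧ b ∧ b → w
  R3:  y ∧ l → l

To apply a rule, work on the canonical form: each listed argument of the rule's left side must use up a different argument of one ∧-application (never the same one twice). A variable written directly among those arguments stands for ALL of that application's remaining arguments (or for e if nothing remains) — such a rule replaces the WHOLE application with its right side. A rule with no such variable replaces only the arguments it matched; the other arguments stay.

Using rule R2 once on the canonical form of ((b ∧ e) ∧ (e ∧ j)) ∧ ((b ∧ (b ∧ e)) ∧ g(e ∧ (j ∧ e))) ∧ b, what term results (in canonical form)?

Canonical form:  b ∧ b ∧ b ∧ b ∧ g(j) ∧ j
R2 matches:  uses b, b, b;  w := b ∧ g(j) ∧ j
The extension variable absorbs all remaining arguments, so the whole application is rewritten.
New term:  b ∧ g(j) ∧ j

Answer: b ∧ g(j) ∧ j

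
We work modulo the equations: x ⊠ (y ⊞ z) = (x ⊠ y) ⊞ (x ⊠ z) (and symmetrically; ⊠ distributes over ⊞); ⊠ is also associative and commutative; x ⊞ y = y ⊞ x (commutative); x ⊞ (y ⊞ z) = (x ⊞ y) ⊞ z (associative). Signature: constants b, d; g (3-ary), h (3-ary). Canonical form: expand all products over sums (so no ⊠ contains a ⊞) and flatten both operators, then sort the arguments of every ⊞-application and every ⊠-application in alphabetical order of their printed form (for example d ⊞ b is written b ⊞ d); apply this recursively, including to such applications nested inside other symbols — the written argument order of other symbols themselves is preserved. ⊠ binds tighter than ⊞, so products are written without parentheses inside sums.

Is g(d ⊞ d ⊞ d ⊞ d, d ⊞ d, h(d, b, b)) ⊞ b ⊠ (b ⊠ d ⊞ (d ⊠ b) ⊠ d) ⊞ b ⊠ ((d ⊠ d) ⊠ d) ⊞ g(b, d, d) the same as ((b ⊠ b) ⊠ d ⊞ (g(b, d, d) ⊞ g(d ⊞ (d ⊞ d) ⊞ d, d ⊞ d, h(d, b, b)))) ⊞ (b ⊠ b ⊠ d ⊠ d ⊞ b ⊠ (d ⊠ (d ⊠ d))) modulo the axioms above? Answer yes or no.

Left:  g(d ⊞ d ⊞ d ⊞ d, d ⊞ d, h(d, b, b)) ⊞ b ⊠ (b ⊠ d ⊞ (d ⊠ b) ⊠ d) ⊞ b ⊠ ((d ⊠ d) ⊠ d) ⊞ g(b, d, d)
  Distribute:  g(d ⊞ d ⊞ d ⊞ d, d ⊞ d, h(d, b, b)) ⊞ b ⊠ b ⊠ d ⊞ b ⊠ b ⊠ d ⊠ d ⊞ b ⊠ d ⊠ d ⊠ d ⊞ g(b, d, d)
  Order the arguments:  b ⊠ b ⊠ d ⊞ b ⊠ b ⊠ d ⊠ d ⊞ b ⊠ d ⊠ d ⊠ d ⊞ g(b, d, d) ⊞ g(d ⊞ d ⊞ d ⊞ d, d ⊞ d, h(d, b, b))
Right:  ((b ⊠ b) ⊠ d ⊞ (g(b, d, d) ⊞ g(d ⊞ (d ⊞ d) ⊞ d, d ⊞ d, h(d, b, b)))) ⊞ (b ⊠ b ⊠ d ⊠ d ⊞ b ⊠ (d ⊠ (d ⊠ d)))
  Flatten:  b ⊠ b ⊠ d ⊞ g(b, d, d) ⊞ g(d ⊞ d ⊞ d ⊞ d, d ⊞ d, h(d, b, b)) ⊞ b ⊠ b ⊠ d ⊠ d ⊞ b ⊠ d ⊠ d ⊠ d
  Sort arguments:  b ⊠ b ⊠ d ⊞ b ⊠ b ⊠ d ⊠ d ⊞ b ⊠ d ⊠ d ⊠ d ⊞ g(b, d, d) ⊞ g(d ⊞ d ⊞ d ⊞ d, d ⊞ d, h(d, b, b))

Answer: yes — both canonical forms are b ⊠ b ⊠ d ⊞ b ⊠ b ⊠ d ⊠ d ⊞ b ⊠ d ⊠ d ⊠ d ⊞ g(b, d, d) ⊞ g(d ⊞ d ⊞ d ⊞ d, d ⊞ d, h(d, b, b))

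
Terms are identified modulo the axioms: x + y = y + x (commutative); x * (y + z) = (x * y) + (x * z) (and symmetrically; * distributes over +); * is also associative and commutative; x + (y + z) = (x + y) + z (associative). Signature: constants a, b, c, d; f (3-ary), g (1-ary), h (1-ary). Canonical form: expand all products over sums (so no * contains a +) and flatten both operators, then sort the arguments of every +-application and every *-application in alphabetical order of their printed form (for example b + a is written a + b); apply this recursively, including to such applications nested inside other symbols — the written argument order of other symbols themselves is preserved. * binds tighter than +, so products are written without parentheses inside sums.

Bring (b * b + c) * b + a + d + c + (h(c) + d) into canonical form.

Distribute:  b * b * b + b * c + a + d + c + h(c) + d
Sort:  a + b * b * b + b * c + c + d + d + h(c)

Answer: a + b * b * b + b * c + c + d + d + h(c)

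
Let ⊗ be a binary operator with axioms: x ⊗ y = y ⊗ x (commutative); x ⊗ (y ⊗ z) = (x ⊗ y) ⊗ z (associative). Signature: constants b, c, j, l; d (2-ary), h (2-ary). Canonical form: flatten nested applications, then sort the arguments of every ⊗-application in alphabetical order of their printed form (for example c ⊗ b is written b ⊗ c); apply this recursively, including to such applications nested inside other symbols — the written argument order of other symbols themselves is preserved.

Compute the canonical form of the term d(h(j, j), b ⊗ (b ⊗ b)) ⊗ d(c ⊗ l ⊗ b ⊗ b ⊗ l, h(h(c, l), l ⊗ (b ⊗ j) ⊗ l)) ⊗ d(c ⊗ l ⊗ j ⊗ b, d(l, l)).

Simplify inside:  d(h(j, j), b ⊗ (b ⊗ b))  →  d(h(j, j), b ⊗ b ⊗ b)
Canonicalize subterm:  d(c ⊗ l ⊗ b ⊗ b ⊗ l, h(h(c, l), l ⊗ (b ⊗ j) ⊗ l))  →  d(b ⊗ b ⊗ c ⊗ l ⊗ l, h(h(c, l), b ⊗ j ⊗ l ⊗ l))
Simplify inside:  d(c ⊗ l ⊗ j ⊗ b, d(l, l))  →  d(b ⊗ c ⊗ j ⊗ l, d(l, l))
Sort:  d(b ⊗ b ⊗ c ⊗ l ⊗ l, h(h(c, l), b ⊗ j ⊗ l ⊗ l)) ⊗ d(b ⊗ c ⊗ j ⊗ l, d(l, l)) ⊗ d(h(j, j), b ⊗ b ⊗ b)

Answer: d(b ⊗ b ⊗ c ⊗ l ⊗ l, h(h(c, l), b ⊗ j ⊗ l ⊗ l)) ⊗ d(b ⊗ c ⊗ j ⊗ l, d(l, l)) ⊗ d(h(j, j), b ⊗ b ⊗ b)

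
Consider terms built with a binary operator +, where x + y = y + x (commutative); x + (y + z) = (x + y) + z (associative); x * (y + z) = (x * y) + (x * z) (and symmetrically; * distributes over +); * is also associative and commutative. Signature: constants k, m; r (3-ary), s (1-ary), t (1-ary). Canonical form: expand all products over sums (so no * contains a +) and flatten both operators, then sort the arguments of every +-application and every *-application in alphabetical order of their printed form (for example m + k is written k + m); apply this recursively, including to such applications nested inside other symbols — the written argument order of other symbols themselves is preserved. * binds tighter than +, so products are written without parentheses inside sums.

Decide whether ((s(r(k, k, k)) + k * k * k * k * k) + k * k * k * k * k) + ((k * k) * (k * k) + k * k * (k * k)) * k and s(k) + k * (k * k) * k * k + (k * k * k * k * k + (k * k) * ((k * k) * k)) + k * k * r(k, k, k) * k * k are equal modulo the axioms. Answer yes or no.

Answer: no — k * k * k * k * k + k * k * k * k * k + k * k * k * k * k + k * k * k * k * k + s(r(k, k, k)) vs k * k * k * k * k + k * k * k * k * k + k * k * k * k * k + k * k * k * k * r(k, k, k) + s(k)

Derivation:
Left:  ((s(r(k, k, k)) + k * k * k * k * k) + k * k * k * k * k) + ((k * k) * (k * k) + k * k * (k * k)) * k
  Expand:  s(r(k, k, k)) + k * k * k * k * k + k * k * k * k * k + k * k * k * k * k + k * k * k * k * k
  Sort arguments:  k * k * k * k * k + k * k * k * k * k + k * k * k * k * k + k * k * k * k * k + s(r(k, k, k))
Right:  s(k) + k * (k * k) * k * k + (k * k * k * k * k + (k * k) * ((k * k) * k)) + k * k * r(k, k, k) * k * k
  Flatten:  s(k) + k * k * k * k * k + k * k * k * k * k + k * k * k * k * k + k * k * k * k * r(k, k, k)
  Sort arguments:  k * k * k * k * k + k * k * k * k * k + k * k * k * k * k + k * k * k * k * r(k, k, k) + s(k)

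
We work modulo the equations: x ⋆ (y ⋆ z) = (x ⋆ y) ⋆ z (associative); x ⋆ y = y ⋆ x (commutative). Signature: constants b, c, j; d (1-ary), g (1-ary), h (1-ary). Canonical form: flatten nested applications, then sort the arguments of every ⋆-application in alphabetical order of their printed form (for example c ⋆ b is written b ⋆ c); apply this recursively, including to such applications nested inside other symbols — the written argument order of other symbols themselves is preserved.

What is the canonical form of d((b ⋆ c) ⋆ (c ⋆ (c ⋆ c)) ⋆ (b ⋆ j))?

Descend into:  (b ⋆ c) ⋆ (c ⋆ (c ⋆ c)) ⋆ (b ⋆ j)
Un-nest:  b ⋆ c ⋆ c ⋆ c ⋆ c ⋆ b ⋆ j
Sort:  b ⋆ b ⋆ c ⋆ c ⋆ c ⋆ c ⋆ j
Rebuild:  d(b ⋆ b ⋆ c ⋆ c ⋆ c ⋆ c ⋆ j)

Answer: d(b ⋆ b ⋆ c ⋆ c ⋆ c ⋆ c ⋆ j)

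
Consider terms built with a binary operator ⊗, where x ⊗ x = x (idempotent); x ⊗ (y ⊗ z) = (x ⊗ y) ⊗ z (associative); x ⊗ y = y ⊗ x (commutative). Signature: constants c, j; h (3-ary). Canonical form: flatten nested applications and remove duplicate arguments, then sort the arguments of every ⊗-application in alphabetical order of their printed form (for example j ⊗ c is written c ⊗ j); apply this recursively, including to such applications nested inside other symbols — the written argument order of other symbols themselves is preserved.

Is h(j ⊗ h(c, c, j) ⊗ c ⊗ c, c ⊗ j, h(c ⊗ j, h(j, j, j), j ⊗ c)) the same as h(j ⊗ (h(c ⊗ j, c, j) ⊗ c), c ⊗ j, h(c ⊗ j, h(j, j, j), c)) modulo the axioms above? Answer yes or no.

Left:  h(j ⊗ h(c, c, j) ⊗ c ⊗ c, c ⊗ j, h(c ⊗ j, h(j, j, j), j ⊗ c))
  Focus inside:  j ⊗ h(c, c, j) ⊗ c ⊗ c
  Deduplicate:  drop duplicate c
  Sort arguments:  c ⊗ h(c, c, j) ⊗ j
  Put back:  h(c ⊗ h(c, c, j) ⊗ j, c ⊗ j, h(c ⊗ j, h(j, j, j), c ⊗ j))
Right:  h(j ⊗ (h(c ⊗ j, c, j) ⊗ c), c ⊗ j, h(c ⊗ j, h(j, j, j), c))
  Work inside:  j ⊗ (h(c ⊗ j, c, j) ⊗ c)
  Un-nest:  j ⊗ h(c ⊗ j, c, j) ⊗ c
  Order the arguments:  c ⊗ h(c ⊗ j, c, j) ⊗ j
  Put back:  h(c ⊗ h(c ⊗ j, c, j) ⊗ j, c ⊗ j, h(c ⊗ j, h(j, j, j), c))

Answer: no — h(c ⊗ h(c, c, j) ⊗ j, c ⊗ j, h(c ⊗ j, h(j, j, j), c ⊗ j)) vs h(c ⊗ h(c ⊗ j, c, j) ⊗ j, c ⊗ j, h(c ⊗ j, h(j, j, j), c))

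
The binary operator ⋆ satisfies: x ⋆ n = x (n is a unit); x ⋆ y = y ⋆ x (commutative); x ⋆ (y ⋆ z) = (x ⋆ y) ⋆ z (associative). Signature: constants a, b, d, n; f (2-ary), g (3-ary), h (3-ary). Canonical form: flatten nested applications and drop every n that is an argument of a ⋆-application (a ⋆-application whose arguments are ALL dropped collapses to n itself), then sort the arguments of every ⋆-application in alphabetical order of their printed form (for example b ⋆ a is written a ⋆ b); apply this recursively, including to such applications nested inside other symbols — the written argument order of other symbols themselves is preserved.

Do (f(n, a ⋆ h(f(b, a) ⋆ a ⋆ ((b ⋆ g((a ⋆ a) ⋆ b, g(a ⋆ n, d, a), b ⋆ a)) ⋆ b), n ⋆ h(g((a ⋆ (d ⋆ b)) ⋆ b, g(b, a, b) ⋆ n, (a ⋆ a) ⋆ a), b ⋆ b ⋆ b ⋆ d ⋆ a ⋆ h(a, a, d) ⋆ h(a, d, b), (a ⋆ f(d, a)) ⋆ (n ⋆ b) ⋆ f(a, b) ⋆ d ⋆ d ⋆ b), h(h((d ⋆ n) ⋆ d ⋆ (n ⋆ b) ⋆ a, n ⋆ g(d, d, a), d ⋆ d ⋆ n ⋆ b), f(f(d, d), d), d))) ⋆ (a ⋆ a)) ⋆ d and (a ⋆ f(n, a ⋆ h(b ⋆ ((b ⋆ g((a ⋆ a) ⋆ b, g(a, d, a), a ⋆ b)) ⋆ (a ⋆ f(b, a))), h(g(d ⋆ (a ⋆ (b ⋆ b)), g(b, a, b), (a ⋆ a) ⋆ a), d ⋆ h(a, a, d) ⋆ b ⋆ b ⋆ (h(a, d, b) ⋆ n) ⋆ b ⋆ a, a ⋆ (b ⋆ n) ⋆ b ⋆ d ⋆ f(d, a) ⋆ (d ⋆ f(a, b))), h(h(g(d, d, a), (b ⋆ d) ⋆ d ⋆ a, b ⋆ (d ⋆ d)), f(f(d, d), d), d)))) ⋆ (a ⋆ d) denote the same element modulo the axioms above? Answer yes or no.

Left:  (f(n, a ⋆ h(f(b, a) ⋆ a ⋆ ((b ⋆ g((a ⋆ a) ⋆ b, g(a ⋆ n, d, a), b ⋆ a)) ⋆ b), n ⋆ h(g((a ⋆ (d ⋆ b)) ⋆ b, g(b, a, b) ⋆ n, (a ⋆ a) ⋆ a), b ⋆ b ⋆ b ⋆ d ⋆ a ⋆ h(a, a, d) ⋆ h(a, d, b), (a ⋆ f(d, a)) ⋆ (n ⋆ b) ⋆ f(a, b) ⋆ d ⋆ d ⋆ b), h(h((d ⋆ n) ⋆ d ⋆ (n ⋆ b) ⋆ a, n ⋆ g(d, d, a), d ⋆ d ⋆ n ⋆ b), f(f(d, d), d), d))) ⋆ (a ⋆ a)) ⋆ d
  Un-nest:  f(n, a ⋆ h(f(b, a) ⋆ a ⋆ ((b ⋆ g((a ⋆ a) ⋆ b, g(a ⋆ n, d, a), b ⋆ a)) ⋆ b), n ⋆ h(g((a ⋆ (d ⋆ b)) ⋆ b, g(b, a, b) ⋆ n, (a ⋆ a) ⋆ a), b ⋆ b ⋆ b ⋆ d ⋆ a ⋆ h(a, a, d) ⋆ h(a, d, b), (a ⋆ f(d, a)) ⋆ (n ⋆ b) ⋆ f(a, b) ⋆ d ⋆ d ⋆ b), h(h((d ⋆ n) ⋆ d ⋆ (n ⋆ b) ⋆ a, n ⋆ g(d, d, a), d ⋆ d ⋆ n ⋆ b), f(f(d, d), d), d))) ⋆ a ⋆ a ⋆ d
  Canonicalize subterm:  f(n, a ⋆ h(f(b, a) ⋆ a ⋆ ((b ⋆ g((a ⋆ a) ⋆ b, g(a ⋆ n, d, a), b ⋆ a)) ⋆ b), n ⋆ h(g((a ⋆ (d ⋆ b)) ⋆ b, g(b, a, b) ⋆ n, (a ⋆ a) ⋆ a), b ⋆ b ⋆ b ⋆ d ⋆ a ⋆ h(a, a, d) ⋆ h(a, d, b), (a ⋆ f(d, a)) ⋆ (n ⋆ b) ⋆ f(a, b) ⋆ d ⋆ d ⋆ b), h(h((d ⋆ n) ⋆ d ⋆ (n ⋆ b) ⋆ a, n ⋆ g(d, d, a), d ⋆ d ⋆ n ⋆ b), f(f(d, d), d), d)))  →  f(n, a ⋆ h(a ⋆ b ⋆ b ⋆ f(b, a) ⋆ g(a ⋆ a ⋆ b, g(a, d, a), a ⋆ b), h(g(a ⋆ b ⋆ b ⋆ d, g(b, a, b), a ⋆ a ⋆ a), a ⋆ b ⋆ b ⋆ b ⋆ d ⋆ h(a, a, d) ⋆ h(a, d, b), a ⋆ b ⋆ b ⋆ d ⋆ d ⋆ f(a, b) ⋆ f(d, a)), h(h(a ⋆ b ⋆ d ⋆ d, g(d, d, a), b ⋆ d ⋆ d), f(f(d, d), d), d)))
  Sort:  a ⋆ a ⋆ d ⋆ f(n, a ⋆ h(a ⋆ b ⋆ b ⋆ f(b, a) ⋆ g(a ⋆ a ⋆ b, g(a, d, a), a ⋆ b), h(g(a ⋆ b ⋆ b ⋆ d, g(b, a, b), a ⋆ a ⋆ a), a ⋆ b ⋆ b ⋆ b ⋆ d ⋆ h(a, a, d) ⋆ h(a, d, b), a ⋆ b ⋆ b ⋆ d ⋆ d ⋆ f(a, b) ⋆ f(d, a)), h(h(a ⋆ b ⋆ d ⋆ d, g(d, d, a), b ⋆ d ⋆ d), f(f(d, d), d), d)))
Right:  (a ⋆ f(n, a ⋆ h(b ⋆ ((b ⋆ g((a ⋆ a) ⋆ b, g(a, d, a), a ⋆ b)) ⋆ (a ⋆ f(b, a))), h(g(d ⋆ (a ⋆ (b ⋆ b)), g(b, a, b), (a ⋆ a) ⋆ a), d ⋆ h(a, a, d) ⋆ b ⋆ b ⋆ (h(a, d, b) ⋆ n) ⋆ b ⋆ a, a ⋆ (b ⋆ n) ⋆ b ⋆ d ⋆ f(d, a) ⋆ (d ⋆ f(a, b))), h(h(g(d, d, a), (b ⋆ d) ⋆ d ⋆ a, b ⋆ (d ⋆ d)), f(f(d, d), d), d)))) ⋆ (a ⋆ d)
  Un-nest:  a ⋆ f(n, a ⋆ h(b ⋆ ((b ⋆ g((a ⋆ a) ⋆ b, g(a, d, a), a ⋆ b)) ⋆ (a ⋆ f(b, a))), h(g(d ⋆ (a ⋆ (b ⋆ b)), g(b, a, b), (a ⋆ a) ⋆ a), d ⋆ h(a, a, d) ⋆ b ⋆ b ⋆ (h(a, d, b) ⋆ n) ⋆ b ⋆ a, a ⋆ (b ⋆ n) ⋆ b ⋆ d ⋆ f(d, a) ⋆ (d ⋆ f(a, b))), h(h(g(d, d, a), (b ⋆ d) ⋆ d ⋆ a, b ⋆ (d ⋆ d)), f(f(d, d), d), d))) ⋆ a ⋆ d
  Inside:  f(n, a ⋆ h(b ⋆ ((b ⋆ g((a ⋆ a) ⋆ b, g(a, d, a), a ⋆ b)) ⋆ (a ⋆ f(b, a))), h(g(d ⋆ (a ⋆ (b ⋆ b)), g(b, a, b), (a ⋆ a) ⋆ a), d ⋆ h(a, a, d) ⋆ b ⋆ b ⋆ (h(a, d, b) ⋆ n) ⋆ b ⋆ a, a ⋆ (b ⋆ n) ⋆ b ⋆ d ⋆ f(d, a) ⋆ (d ⋆ f(a, b))), h(h(g(d, d, a), (b ⋆ d) ⋆ d ⋆ a, b ⋆ (d ⋆ d)), f(f(d, d), d), d)))  →  f(n, a ⋆ h(a ⋆ b ⋆ b ⋆ f(b, a) ⋆ g(a ⋆ a ⋆ b, g(a, d, a), a ⋆ b), h(g(a ⋆ b ⋆ b ⋆ d, g(b, a, b), a ⋆ a ⋆ a), a ⋆ b ⋆ b ⋆ b ⋆ d ⋆ h(a, a, d) ⋆ h(a, d, b), a ⋆ b ⋆ b ⋆ d ⋆ d ⋆ f(a, b) ⋆ f(d, a)), h(h(g(d, d, a), a ⋆ b ⋆ d ⋆ d, b ⋆ d ⋆ d), f(f(d, d), d), d)))
  Order the arguments:  a ⋆ a ⋆ d ⋆ f(n, a ⋆ h(a ⋆ b ⋆ b ⋆ f(b, a) ⋆ g(a ⋆ a ⋆ b, g(a, d, a), a ⋆ b), h(g(a ⋆ b ⋆ b ⋆ d, g(b, a, b), a ⋆ a ⋆ a), a ⋆ b ⋆ b ⋆ b ⋆ d ⋆ h(a, a, d) ⋆ h(a, d, b), a ⋆ b ⋆ b ⋆ d ⋆ d ⋆ f(a, b) ⋆ f(d, a)), h(h(g(d, d, a), a ⋆ b ⋆ d ⋆ d, b ⋆ d ⋆ d), f(f(d, d), d), d)))

Answer: no — a ⋆ a ⋆ d ⋆ f(n, a ⋆ h(a ⋆ b ⋆ b ⋆ f(b, a) ⋆ g(a ⋆ a ⋆ b, g(a, d, a), a ⋆ b), h(g(a ⋆ b ⋆ b ⋆ d, g(b, a, b), a ⋆ a ⋆ a), a ⋆ b ⋆ b ⋆ b ⋆ d ⋆ h(a, a, d) ⋆ h(a, d, b), a ⋆ b ⋆ b ⋆ d ⋆ d ⋆ f(a, b) ⋆ f(d, a)), h(h(a ⋆ b ⋆ d ⋆ d, g(d, d, a), b ⋆ d ⋆ d), f(f(d, d), d), d))) vs a ⋆ a ⋆ d ⋆ f(n, a ⋆ h(a ⋆ b ⋆ b ⋆ f(b, a) ⋆ g(a ⋆ a ⋆ b, g(a, d, a), a ⋆ b), h(g(a ⋆ b ⋆ b ⋆ d, g(b, a, b), a ⋆ a ⋆ a), a ⋆ b ⋆ b ⋆ b ⋆ d ⋆ h(a, a, d) ⋆ h(a, d, b), a ⋆ b ⋆ b ⋆ d ⋆ d ⋆ f(a, b) ⋆ f(d, a)), h(h(g(d, d, a), a ⋆ b ⋆ d ⋆ d, b ⋆ d ⋆ d), f(f(d, d), d), d)))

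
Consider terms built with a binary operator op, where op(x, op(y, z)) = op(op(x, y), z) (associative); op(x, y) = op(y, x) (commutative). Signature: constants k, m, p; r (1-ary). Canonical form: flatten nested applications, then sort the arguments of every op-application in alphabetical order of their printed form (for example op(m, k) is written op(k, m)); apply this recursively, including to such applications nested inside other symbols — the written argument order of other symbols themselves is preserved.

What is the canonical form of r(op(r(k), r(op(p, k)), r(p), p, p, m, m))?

Work inside:  op(r(k), r(op(p, k)), r(p), p, p, m, m)
Inside:  r(op(p, k))  →  r(op(k, p))
Sort arguments:  op(m, m, p, p, r(k), r(op(k, p)), r(p))
Reassemble:  r(op(m, m, p, p, r(k), r(op(k, p)), r(p)))

Answer: r(op(m, m, p, p, r(k), r(op(k, p)), r(p)))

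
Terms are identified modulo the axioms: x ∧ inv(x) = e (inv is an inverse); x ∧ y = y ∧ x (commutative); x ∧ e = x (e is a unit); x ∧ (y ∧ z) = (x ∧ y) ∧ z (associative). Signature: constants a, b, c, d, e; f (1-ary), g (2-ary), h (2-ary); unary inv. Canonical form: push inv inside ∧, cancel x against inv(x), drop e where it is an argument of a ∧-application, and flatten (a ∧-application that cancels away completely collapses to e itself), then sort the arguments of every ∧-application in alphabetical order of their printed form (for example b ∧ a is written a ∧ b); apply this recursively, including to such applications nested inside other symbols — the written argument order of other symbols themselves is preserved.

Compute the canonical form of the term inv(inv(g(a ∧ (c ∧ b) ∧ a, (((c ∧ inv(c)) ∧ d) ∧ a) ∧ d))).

Push inv inside:  distribute inv over ∧ and collapse double inv
Collect:  g(a ∧ a ∧ b ∧ c, a ∧ d ∧ d)

Answer: g(a ∧ a ∧ b ∧ c, a ∧ d ∧ d)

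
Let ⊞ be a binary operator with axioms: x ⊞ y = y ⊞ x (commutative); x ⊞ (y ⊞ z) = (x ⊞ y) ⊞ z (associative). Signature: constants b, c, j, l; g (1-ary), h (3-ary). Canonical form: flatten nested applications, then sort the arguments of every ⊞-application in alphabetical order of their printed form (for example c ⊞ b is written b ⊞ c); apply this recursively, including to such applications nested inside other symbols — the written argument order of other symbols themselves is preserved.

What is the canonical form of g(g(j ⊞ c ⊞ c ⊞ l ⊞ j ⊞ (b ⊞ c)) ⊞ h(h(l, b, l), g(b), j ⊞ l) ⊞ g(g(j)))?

Descend into:  g(j ⊞ c ⊞ c ⊞ l ⊞ j ⊞ (b ⊞ c)) ⊞ h(h(l, b, l), g(b), j ⊞ l) ⊞ g(g(j))
Simplify inside:  g(j ⊞ c ⊞ c ⊞ l ⊞ j ⊞ (b ⊞ c))  →  g(b ⊞ c ⊞ c ⊞ c ⊞ j ⊞ j ⊞ l)
Sort:  g(b ⊞ c ⊞ c ⊞ c ⊞ j ⊞ j ⊞ l) ⊞ g(g(j)) ⊞ h(h(l, b, l), g(b), j ⊞ l)
Put back:  g(g(b ⊞ c ⊞ c ⊞ c ⊞ j ⊞ j ⊞ l) ⊞ g(g(j)) ⊞ h(h(l, b, l), g(b), j ⊞ l))

Answer: g(g(b ⊞ c ⊞ c ⊞ c ⊞ j ⊞ j ⊞ l) ⊞ g(g(j)) ⊞ h(h(l, b, l), g(b), j ⊞ l))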